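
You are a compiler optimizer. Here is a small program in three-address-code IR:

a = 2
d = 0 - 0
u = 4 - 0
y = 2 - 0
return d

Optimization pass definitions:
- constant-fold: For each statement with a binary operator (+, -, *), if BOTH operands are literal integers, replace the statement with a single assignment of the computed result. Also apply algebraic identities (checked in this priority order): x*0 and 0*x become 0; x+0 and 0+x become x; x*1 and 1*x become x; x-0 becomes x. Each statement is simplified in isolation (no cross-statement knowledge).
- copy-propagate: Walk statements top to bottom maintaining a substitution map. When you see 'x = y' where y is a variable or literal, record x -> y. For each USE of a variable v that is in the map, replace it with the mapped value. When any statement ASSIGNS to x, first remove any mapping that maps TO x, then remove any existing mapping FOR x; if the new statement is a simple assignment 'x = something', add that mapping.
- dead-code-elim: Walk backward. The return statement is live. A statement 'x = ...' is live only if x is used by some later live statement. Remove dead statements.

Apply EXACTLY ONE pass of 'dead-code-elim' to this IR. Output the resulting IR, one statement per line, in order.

Applying dead-code-elim statement-by-statement:
  [5] return d  -> KEEP (return); live=['d']
  [4] y = 2 - 0  -> DEAD (y not live)
  [3] u = 4 - 0  -> DEAD (u not live)
  [2] d = 0 - 0  -> KEEP; live=[]
  [1] a = 2  -> DEAD (a not live)
Result (2 stmts):
  d = 0 - 0
  return d

Answer: d = 0 - 0
return d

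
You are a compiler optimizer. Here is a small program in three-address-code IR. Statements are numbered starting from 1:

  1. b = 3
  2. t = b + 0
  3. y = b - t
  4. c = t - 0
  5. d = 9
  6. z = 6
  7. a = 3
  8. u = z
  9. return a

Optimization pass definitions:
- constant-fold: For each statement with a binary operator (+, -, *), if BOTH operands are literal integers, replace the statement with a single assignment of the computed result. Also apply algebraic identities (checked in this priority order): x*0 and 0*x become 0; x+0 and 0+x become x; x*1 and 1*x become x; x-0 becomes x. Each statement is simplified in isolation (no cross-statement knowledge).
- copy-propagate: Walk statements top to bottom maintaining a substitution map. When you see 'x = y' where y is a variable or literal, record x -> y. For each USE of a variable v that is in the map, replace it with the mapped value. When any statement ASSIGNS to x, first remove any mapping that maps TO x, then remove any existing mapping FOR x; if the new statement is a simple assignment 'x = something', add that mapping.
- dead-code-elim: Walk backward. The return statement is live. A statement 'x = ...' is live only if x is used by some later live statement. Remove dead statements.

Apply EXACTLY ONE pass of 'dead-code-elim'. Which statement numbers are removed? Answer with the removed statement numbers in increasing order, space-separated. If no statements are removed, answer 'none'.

Answer: 1 2 3 4 5 6 8

Derivation:
Backward liveness scan:
Stmt 1 'b = 3': DEAD (b not in live set [])
Stmt 2 't = b + 0': DEAD (t not in live set [])
Stmt 3 'y = b - t': DEAD (y not in live set [])
Stmt 4 'c = t - 0': DEAD (c not in live set [])
Stmt 5 'd = 9': DEAD (d not in live set [])
Stmt 6 'z = 6': DEAD (z not in live set [])
Stmt 7 'a = 3': KEEP (a is live); live-in = []
Stmt 8 'u = z': DEAD (u not in live set ['a'])
Stmt 9 'return a': KEEP (return); live-in = ['a']
Removed statement numbers: [1, 2, 3, 4, 5, 6, 8]
Surviving IR:
  a = 3
  return a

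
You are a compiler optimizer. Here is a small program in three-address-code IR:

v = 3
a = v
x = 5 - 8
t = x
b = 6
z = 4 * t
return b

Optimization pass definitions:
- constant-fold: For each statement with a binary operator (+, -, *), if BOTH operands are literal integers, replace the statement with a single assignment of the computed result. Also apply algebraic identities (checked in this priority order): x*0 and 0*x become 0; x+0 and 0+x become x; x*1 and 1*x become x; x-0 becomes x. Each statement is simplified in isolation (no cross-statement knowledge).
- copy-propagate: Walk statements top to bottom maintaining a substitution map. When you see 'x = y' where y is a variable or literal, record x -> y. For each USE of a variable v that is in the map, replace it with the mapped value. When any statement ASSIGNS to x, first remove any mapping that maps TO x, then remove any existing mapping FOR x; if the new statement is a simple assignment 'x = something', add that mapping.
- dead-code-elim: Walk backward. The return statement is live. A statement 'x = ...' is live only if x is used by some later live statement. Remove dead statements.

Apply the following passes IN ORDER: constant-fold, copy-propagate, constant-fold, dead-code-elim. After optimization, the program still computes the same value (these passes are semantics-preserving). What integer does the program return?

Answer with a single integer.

Answer: 6

Derivation:
Initial IR:
  v = 3
  a = v
  x = 5 - 8
  t = x
  b = 6
  z = 4 * t
  return b
After constant-fold (7 stmts):
  v = 3
  a = v
  x = -3
  t = x
  b = 6
  z = 4 * t
  return b
After copy-propagate (7 stmts):
  v = 3
  a = 3
  x = -3
  t = -3
  b = 6
  z = 4 * -3
  return 6
After constant-fold (7 stmts):
  v = 3
  a = 3
  x = -3
  t = -3
  b = 6
  z = -12
  return 6
After dead-code-elim (1 stmts):
  return 6
Evaluate:
  v = 3  =>  v = 3
  a = v  =>  a = 3
  x = 5 - 8  =>  x = -3
  t = x  =>  t = -3
  b = 6  =>  b = 6
  z = 4 * t  =>  z = -12
  return b = 6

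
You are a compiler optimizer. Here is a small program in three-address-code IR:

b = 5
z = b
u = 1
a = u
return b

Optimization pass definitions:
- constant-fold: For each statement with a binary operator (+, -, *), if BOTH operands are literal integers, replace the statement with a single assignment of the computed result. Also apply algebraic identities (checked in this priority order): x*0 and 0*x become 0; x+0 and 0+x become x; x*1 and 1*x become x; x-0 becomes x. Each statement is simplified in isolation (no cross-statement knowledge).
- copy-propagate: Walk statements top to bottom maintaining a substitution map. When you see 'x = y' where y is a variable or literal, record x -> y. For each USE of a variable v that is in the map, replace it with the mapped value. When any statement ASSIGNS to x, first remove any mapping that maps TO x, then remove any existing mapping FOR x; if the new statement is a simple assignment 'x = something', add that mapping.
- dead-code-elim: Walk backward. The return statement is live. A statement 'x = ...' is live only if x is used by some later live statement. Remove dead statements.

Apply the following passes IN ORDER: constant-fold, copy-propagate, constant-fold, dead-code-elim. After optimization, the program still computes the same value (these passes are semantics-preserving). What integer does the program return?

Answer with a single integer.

Initial IR:
  b = 5
  z = b
  u = 1
  a = u
  return b
After constant-fold (5 stmts):
  b = 5
  z = b
  u = 1
  a = u
  return b
After copy-propagate (5 stmts):
  b = 5
  z = 5
  u = 1
  a = 1
  return 5
After constant-fold (5 stmts):
  b = 5
  z = 5
  u = 1
  a = 1
  return 5
After dead-code-elim (1 stmts):
  return 5
Evaluate:
  b = 5  =>  b = 5
  z = b  =>  z = 5
  u = 1  =>  u = 1
  a = u  =>  a = 1
  return b = 5

Answer: 5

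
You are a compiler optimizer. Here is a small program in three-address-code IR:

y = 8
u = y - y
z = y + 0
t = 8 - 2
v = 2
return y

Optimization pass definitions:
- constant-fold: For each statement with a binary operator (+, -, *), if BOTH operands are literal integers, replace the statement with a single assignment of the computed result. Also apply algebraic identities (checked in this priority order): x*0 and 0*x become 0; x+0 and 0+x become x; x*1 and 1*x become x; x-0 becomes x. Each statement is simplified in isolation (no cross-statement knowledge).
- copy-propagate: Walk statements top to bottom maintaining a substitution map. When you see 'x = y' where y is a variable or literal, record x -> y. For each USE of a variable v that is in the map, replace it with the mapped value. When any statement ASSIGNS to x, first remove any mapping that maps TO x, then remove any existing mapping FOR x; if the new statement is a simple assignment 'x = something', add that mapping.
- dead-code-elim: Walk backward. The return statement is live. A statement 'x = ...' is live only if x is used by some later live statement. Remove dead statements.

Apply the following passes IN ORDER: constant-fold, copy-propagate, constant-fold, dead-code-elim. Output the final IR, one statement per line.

Answer: return 8

Derivation:
Initial IR:
  y = 8
  u = y - y
  z = y + 0
  t = 8 - 2
  v = 2
  return y
After constant-fold (6 stmts):
  y = 8
  u = y - y
  z = y
  t = 6
  v = 2
  return y
After copy-propagate (6 stmts):
  y = 8
  u = 8 - 8
  z = 8
  t = 6
  v = 2
  return 8
After constant-fold (6 stmts):
  y = 8
  u = 0
  z = 8
  t = 6
  v = 2
  return 8
After dead-code-elim (1 stmts):
  return 8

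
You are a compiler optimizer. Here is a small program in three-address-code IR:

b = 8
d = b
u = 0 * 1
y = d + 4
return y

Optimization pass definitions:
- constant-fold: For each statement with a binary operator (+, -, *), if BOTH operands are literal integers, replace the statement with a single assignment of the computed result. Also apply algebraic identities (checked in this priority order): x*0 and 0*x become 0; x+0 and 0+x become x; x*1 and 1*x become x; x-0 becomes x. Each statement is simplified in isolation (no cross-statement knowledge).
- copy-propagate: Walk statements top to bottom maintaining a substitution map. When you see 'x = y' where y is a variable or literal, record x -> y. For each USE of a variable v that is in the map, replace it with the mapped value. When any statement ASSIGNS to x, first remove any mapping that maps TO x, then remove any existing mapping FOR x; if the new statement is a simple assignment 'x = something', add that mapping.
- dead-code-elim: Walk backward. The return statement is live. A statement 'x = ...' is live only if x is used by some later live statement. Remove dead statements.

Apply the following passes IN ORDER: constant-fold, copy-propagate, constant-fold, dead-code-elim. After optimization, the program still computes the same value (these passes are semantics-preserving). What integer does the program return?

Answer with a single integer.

Initial IR:
  b = 8
  d = b
  u = 0 * 1
  y = d + 4
  return y
After constant-fold (5 stmts):
  b = 8
  d = b
  u = 0
  y = d + 4
  return y
After copy-propagate (5 stmts):
  b = 8
  d = 8
  u = 0
  y = 8 + 4
  return y
After constant-fold (5 stmts):
  b = 8
  d = 8
  u = 0
  y = 12
  return y
After dead-code-elim (2 stmts):
  y = 12
  return y
Evaluate:
  b = 8  =>  b = 8
  d = b  =>  d = 8
  u = 0 * 1  =>  u = 0
  y = d + 4  =>  y = 12
  return y = 12

Answer: 12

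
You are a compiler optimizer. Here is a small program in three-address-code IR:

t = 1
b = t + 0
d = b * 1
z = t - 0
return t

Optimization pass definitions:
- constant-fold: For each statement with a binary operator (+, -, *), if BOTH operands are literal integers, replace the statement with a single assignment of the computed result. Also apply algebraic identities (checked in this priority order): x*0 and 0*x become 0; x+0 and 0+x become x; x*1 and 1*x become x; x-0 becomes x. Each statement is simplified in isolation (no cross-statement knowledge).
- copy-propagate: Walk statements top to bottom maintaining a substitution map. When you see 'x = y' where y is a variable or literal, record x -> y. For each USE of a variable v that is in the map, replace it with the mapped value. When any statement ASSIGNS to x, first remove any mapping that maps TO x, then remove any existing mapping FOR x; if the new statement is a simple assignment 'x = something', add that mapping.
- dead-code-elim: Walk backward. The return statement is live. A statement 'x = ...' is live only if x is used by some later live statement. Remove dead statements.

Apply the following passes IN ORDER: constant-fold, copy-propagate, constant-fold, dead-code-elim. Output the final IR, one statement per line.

Answer: return 1

Derivation:
Initial IR:
  t = 1
  b = t + 0
  d = b * 1
  z = t - 0
  return t
After constant-fold (5 stmts):
  t = 1
  b = t
  d = b
  z = t
  return t
After copy-propagate (5 stmts):
  t = 1
  b = 1
  d = 1
  z = 1
  return 1
After constant-fold (5 stmts):
  t = 1
  b = 1
  d = 1
  z = 1
  return 1
After dead-code-elim (1 stmts):
  return 1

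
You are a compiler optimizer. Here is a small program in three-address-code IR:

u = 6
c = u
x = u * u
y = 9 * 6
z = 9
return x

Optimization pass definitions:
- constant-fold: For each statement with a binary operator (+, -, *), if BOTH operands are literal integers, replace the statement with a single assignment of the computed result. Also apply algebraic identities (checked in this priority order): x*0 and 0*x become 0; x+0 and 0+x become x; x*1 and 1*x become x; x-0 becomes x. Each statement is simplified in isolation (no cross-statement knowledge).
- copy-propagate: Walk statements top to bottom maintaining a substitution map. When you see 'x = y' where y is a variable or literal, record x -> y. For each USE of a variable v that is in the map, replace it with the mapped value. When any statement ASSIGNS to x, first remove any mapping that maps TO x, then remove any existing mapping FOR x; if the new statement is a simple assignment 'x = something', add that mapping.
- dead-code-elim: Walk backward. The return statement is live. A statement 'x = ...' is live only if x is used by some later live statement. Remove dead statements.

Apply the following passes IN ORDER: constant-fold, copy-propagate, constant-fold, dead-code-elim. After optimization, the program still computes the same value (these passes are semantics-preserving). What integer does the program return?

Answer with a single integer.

Answer: 36

Derivation:
Initial IR:
  u = 6
  c = u
  x = u * u
  y = 9 * 6
  z = 9
  return x
After constant-fold (6 stmts):
  u = 6
  c = u
  x = u * u
  y = 54
  z = 9
  return x
After copy-propagate (6 stmts):
  u = 6
  c = 6
  x = 6 * 6
  y = 54
  z = 9
  return x
After constant-fold (6 stmts):
  u = 6
  c = 6
  x = 36
  y = 54
  z = 9
  return x
After dead-code-elim (2 stmts):
  x = 36
  return x
Evaluate:
  u = 6  =>  u = 6
  c = u  =>  c = 6
  x = u * u  =>  x = 36
  y = 9 * 6  =>  y = 54
  z = 9  =>  z = 9
  return x = 36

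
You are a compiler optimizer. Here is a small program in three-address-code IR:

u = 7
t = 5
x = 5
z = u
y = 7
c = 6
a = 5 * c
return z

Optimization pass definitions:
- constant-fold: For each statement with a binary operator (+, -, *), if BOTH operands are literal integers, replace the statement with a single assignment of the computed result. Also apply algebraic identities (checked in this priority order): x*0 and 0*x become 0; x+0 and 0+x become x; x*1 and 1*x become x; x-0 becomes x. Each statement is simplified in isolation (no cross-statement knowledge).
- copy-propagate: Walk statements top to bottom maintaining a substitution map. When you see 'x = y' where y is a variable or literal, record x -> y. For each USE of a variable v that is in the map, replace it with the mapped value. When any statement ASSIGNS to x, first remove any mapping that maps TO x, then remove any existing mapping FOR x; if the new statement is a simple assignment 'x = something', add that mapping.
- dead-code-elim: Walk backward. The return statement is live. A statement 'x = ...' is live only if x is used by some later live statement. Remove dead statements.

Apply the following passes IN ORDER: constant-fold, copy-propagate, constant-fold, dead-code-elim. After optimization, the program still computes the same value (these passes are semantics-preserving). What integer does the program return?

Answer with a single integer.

Initial IR:
  u = 7
  t = 5
  x = 5
  z = u
  y = 7
  c = 6
  a = 5 * c
  return z
After constant-fold (8 stmts):
  u = 7
  t = 5
  x = 5
  z = u
  y = 7
  c = 6
  a = 5 * c
  return z
After copy-propagate (8 stmts):
  u = 7
  t = 5
  x = 5
  z = 7
  y = 7
  c = 6
  a = 5 * 6
  return 7
After constant-fold (8 stmts):
  u = 7
  t = 5
  x = 5
  z = 7
  y = 7
  c = 6
  a = 30
  return 7
After dead-code-elim (1 stmts):
  return 7
Evaluate:
  u = 7  =>  u = 7
  t = 5  =>  t = 5
  x = 5  =>  x = 5
  z = u  =>  z = 7
  y = 7  =>  y = 7
  c = 6  =>  c = 6
  a = 5 * c  =>  a = 30
  return z = 7

Answer: 7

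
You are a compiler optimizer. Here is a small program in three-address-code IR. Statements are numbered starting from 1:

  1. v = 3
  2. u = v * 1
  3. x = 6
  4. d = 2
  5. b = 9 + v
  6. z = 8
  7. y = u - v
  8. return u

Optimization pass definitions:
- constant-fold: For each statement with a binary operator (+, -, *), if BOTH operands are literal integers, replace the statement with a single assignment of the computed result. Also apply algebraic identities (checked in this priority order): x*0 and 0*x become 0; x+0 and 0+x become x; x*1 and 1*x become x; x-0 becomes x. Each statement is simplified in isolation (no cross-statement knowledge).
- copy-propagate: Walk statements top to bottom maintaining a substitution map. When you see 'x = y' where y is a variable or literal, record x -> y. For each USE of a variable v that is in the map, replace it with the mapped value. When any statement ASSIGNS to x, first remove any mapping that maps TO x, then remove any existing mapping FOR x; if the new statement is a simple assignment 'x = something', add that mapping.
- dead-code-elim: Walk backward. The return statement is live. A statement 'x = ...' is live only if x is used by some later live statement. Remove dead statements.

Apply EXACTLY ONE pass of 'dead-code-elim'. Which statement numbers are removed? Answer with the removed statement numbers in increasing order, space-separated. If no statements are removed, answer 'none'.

Backward liveness scan:
Stmt 1 'v = 3': KEEP (v is live); live-in = []
Stmt 2 'u = v * 1': KEEP (u is live); live-in = ['v']
Stmt 3 'x = 6': DEAD (x not in live set ['u'])
Stmt 4 'd = 2': DEAD (d not in live set ['u'])
Stmt 5 'b = 9 + v': DEAD (b not in live set ['u'])
Stmt 6 'z = 8': DEAD (z not in live set ['u'])
Stmt 7 'y = u - v': DEAD (y not in live set ['u'])
Stmt 8 'return u': KEEP (return); live-in = ['u']
Removed statement numbers: [3, 4, 5, 6, 7]
Surviving IR:
  v = 3
  u = v * 1
  return u

Answer: 3 4 5 6 7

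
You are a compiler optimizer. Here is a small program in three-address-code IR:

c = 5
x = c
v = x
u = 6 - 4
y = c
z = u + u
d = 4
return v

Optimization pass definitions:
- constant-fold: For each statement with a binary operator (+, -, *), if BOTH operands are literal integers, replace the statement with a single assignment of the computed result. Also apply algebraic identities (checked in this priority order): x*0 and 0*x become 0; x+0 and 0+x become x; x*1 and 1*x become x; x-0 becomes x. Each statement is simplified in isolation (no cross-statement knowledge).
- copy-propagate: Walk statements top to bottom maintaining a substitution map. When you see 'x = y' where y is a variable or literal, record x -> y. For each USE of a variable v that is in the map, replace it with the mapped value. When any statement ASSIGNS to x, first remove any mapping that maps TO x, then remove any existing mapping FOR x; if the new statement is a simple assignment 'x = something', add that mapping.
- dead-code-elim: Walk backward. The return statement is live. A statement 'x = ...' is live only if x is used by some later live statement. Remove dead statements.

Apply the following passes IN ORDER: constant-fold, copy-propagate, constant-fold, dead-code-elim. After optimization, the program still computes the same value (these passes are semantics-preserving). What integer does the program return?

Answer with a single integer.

Answer: 5

Derivation:
Initial IR:
  c = 5
  x = c
  v = x
  u = 6 - 4
  y = c
  z = u + u
  d = 4
  return v
After constant-fold (8 stmts):
  c = 5
  x = c
  v = x
  u = 2
  y = c
  z = u + u
  d = 4
  return v
After copy-propagate (8 stmts):
  c = 5
  x = 5
  v = 5
  u = 2
  y = 5
  z = 2 + 2
  d = 4
  return 5
After constant-fold (8 stmts):
  c = 5
  x = 5
  v = 5
  u = 2
  y = 5
  z = 4
  d = 4
  return 5
After dead-code-elim (1 stmts):
  return 5
Evaluate:
  c = 5  =>  c = 5
  x = c  =>  x = 5
  v = x  =>  v = 5
  u = 6 - 4  =>  u = 2
  y = c  =>  y = 5
  z = u + u  =>  z = 4
  d = 4  =>  d = 4
  return v = 5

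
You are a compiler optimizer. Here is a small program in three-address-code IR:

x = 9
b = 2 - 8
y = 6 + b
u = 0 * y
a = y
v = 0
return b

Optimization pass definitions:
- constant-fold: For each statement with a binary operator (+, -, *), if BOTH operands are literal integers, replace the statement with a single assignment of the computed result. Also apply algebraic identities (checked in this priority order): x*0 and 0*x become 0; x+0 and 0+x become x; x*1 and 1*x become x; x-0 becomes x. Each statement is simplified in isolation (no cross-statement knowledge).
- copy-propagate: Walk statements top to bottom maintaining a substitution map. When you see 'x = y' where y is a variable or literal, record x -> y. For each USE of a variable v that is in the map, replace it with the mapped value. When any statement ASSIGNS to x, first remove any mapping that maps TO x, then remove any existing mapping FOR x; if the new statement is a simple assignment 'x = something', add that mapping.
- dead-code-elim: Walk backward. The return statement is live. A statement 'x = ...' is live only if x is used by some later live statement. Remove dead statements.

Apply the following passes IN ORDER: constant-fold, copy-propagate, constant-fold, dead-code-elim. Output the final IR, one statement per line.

Initial IR:
  x = 9
  b = 2 - 8
  y = 6 + b
  u = 0 * y
  a = y
  v = 0
  return b
After constant-fold (7 stmts):
  x = 9
  b = -6
  y = 6 + b
  u = 0
  a = y
  v = 0
  return b
After copy-propagate (7 stmts):
  x = 9
  b = -6
  y = 6 + -6
  u = 0
  a = y
  v = 0
  return -6
After constant-fold (7 stmts):
  x = 9
  b = -6
  y = 0
  u = 0
  a = y
  v = 0
  return -6
After dead-code-elim (1 stmts):
  return -6

Answer: return -6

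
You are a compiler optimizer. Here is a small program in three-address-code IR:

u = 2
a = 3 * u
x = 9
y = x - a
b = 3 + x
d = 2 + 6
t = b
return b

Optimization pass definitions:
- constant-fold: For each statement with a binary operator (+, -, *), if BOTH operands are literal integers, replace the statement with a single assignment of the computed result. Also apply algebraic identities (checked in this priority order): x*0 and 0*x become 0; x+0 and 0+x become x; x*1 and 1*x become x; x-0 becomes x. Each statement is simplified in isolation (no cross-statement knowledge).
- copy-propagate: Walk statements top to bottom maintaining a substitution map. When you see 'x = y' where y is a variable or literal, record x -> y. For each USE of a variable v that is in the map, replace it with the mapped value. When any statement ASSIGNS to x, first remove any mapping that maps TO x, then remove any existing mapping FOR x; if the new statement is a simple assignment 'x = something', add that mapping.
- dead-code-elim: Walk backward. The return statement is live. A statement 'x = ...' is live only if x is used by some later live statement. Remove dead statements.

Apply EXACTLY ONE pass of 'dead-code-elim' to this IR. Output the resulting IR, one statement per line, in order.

Applying dead-code-elim statement-by-statement:
  [8] return b  -> KEEP (return); live=['b']
  [7] t = b  -> DEAD (t not live)
  [6] d = 2 + 6  -> DEAD (d not live)
  [5] b = 3 + x  -> KEEP; live=['x']
  [4] y = x - a  -> DEAD (y not live)
  [3] x = 9  -> KEEP; live=[]
  [2] a = 3 * u  -> DEAD (a not live)
  [1] u = 2  -> DEAD (u not live)
Result (3 stmts):
  x = 9
  b = 3 + x
  return b

Answer: x = 9
b = 3 + x
return b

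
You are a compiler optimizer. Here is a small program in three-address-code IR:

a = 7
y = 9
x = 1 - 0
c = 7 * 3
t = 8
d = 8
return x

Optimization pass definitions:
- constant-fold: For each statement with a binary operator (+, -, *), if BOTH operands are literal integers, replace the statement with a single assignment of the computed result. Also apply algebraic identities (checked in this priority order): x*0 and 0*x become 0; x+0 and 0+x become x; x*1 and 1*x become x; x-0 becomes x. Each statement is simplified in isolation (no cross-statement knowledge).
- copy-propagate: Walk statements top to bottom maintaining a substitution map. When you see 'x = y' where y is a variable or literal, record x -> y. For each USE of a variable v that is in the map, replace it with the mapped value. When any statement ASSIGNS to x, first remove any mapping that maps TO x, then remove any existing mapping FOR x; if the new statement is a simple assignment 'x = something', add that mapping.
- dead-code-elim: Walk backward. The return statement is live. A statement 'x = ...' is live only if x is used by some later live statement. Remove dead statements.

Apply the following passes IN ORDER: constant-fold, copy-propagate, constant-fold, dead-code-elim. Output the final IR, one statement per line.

Initial IR:
  a = 7
  y = 9
  x = 1 - 0
  c = 7 * 3
  t = 8
  d = 8
  return x
After constant-fold (7 stmts):
  a = 7
  y = 9
  x = 1
  c = 21
  t = 8
  d = 8
  return x
After copy-propagate (7 stmts):
  a = 7
  y = 9
  x = 1
  c = 21
  t = 8
  d = 8
  return 1
After constant-fold (7 stmts):
  a = 7
  y = 9
  x = 1
  c = 21
  t = 8
  d = 8
  return 1
After dead-code-elim (1 stmts):
  return 1

Answer: return 1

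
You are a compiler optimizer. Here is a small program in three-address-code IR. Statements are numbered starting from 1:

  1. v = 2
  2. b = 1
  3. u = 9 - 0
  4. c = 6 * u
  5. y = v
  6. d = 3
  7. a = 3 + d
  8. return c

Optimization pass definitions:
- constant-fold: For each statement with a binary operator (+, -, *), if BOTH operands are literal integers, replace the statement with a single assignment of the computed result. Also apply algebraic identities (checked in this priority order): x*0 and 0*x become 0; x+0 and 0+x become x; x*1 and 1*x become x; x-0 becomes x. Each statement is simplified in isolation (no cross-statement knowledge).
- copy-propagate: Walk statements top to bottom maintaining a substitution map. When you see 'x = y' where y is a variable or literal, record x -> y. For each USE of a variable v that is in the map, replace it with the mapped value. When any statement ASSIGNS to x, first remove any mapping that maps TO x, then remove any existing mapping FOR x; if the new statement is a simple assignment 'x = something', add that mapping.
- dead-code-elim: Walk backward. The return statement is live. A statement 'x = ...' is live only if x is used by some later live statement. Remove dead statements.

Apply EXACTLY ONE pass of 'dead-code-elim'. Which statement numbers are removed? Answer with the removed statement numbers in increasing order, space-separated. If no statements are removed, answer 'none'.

Backward liveness scan:
Stmt 1 'v = 2': DEAD (v not in live set [])
Stmt 2 'b = 1': DEAD (b not in live set [])
Stmt 3 'u = 9 - 0': KEEP (u is live); live-in = []
Stmt 4 'c = 6 * u': KEEP (c is live); live-in = ['u']
Stmt 5 'y = v': DEAD (y not in live set ['c'])
Stmt 6 'd = 3': DEAD (d not in live set ['c'])
Stmt 7 'a = 3 + d': DEAD (a not in live set ['c'])
Stmt 8 'return c': KEEP (return); live-in = ['c']
Removed statement numbers: [1, 2, 5, 6, 7]
Surviving IR:
  u = 9 - 0
  c = 6 * u
  return c

Answer: 1 2 5 6 7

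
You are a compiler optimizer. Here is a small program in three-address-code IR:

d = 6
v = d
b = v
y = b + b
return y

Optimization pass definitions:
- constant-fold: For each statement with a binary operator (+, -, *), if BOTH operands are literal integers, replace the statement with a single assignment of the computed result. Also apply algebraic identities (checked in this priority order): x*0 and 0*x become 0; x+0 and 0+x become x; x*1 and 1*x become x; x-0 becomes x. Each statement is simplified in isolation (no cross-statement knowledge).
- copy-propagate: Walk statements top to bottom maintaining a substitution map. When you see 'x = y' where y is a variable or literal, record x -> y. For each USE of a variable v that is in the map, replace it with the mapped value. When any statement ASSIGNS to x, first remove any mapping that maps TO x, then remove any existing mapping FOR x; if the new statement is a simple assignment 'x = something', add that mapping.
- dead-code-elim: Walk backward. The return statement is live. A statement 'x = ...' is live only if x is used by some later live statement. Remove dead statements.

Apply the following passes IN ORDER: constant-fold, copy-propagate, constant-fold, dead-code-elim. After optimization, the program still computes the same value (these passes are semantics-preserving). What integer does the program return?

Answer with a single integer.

Initial IR:
  d = 6
  v = d
  b = v
  y = b + b
  return y
After constant-fold (5 stmts):
  d = 6
  v = d
  b = v
  y = b + b
  return y
After copy-propagate (5 stmts):
  d = 6
  v = 6
  b = 6
  y = 6 + 6
  return y
After constant-fold (5 stmts):
  d = 6
  v = 6
  b = 6
  y = 12
  return y
After dead-code-elim (2 stmts):
  y = 12
  return y
Evaluate:
  d = 6  =>  d = 6
  v = d  =>  v = 6
  b = v  =>  b = 6
  y = b + b  =>  y = 12
  return y = 12

Answer: 12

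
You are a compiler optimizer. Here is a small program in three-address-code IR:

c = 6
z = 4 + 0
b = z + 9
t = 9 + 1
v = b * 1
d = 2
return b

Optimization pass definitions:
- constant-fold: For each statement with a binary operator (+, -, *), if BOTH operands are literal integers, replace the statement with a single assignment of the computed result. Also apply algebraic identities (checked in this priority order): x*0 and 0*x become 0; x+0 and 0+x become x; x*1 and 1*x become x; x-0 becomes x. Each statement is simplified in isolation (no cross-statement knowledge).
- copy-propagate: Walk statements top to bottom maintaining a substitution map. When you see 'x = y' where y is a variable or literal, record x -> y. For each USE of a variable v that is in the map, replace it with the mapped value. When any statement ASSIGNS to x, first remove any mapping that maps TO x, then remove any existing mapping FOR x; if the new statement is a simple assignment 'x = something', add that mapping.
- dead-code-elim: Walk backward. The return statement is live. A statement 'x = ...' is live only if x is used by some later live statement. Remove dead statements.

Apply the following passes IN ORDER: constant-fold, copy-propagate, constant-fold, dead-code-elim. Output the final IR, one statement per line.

Initial IR:
  c = 6
  z = 4 + 0
  b = z + 9
  t = 9 + 1
  v = b * 1
  d = 2
  return b
After constant-fold (7 stmts):
  c = 6
  z = 4
  b = z + 9
  t = 10
  v = b
  d = 2
  return b
After copy-propagate (7 stmts):
  c = 6
  z = 4
  b = 4 + 9
  t = 10
  v = b
  d = 2
  return b
After constant-fold (7 stmts):
  c = 6
  z = 4
  b = 13
  t = 10
  v = b
  d = 2
  return b
After dead-code-elim (2 stmts):
  b = 13
  return b

Answer: b = 13
return b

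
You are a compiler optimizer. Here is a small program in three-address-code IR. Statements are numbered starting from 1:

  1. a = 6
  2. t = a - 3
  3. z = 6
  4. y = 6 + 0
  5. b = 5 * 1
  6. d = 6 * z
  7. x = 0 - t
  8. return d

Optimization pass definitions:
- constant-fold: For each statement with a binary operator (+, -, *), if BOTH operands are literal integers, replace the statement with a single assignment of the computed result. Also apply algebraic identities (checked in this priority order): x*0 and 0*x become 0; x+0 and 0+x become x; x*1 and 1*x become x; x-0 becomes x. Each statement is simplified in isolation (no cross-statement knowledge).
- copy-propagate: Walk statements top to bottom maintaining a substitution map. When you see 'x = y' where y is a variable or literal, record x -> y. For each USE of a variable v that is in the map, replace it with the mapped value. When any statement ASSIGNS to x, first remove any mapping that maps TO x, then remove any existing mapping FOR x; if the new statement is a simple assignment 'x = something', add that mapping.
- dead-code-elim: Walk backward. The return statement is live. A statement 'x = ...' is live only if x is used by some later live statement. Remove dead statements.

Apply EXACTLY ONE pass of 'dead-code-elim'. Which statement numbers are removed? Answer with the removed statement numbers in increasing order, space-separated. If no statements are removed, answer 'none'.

Backward liveness scan:
Stmt 1 'a = 6': DEAD (a not in live set [])
Stmt 2 't = a - 3': DEAD (t not in live set [])
Stmt 3 'z = 6': KEEP (z is live); live-in = []
Stmt 4 'y = 6 + 0': DEAD (y not in live set ['z'])
Stmt 5 'b = 5 * 1': DEAD (b not in live set ['z'])
Stmt 6 'd = 6 * z': KEEP (d is live); live-in = ['z']
Stmt 7 'x = 0 - t': DEAD (x not in live set ['d'])
Stmt 8 'return d': KEEP (return); live-in = ['d']
Removed statement numbers: [1, 2, 4, 5, 7]
Surviving IR:
  z = 6
  d = 6 * z
  return d

Answer: 1 2 4 5 7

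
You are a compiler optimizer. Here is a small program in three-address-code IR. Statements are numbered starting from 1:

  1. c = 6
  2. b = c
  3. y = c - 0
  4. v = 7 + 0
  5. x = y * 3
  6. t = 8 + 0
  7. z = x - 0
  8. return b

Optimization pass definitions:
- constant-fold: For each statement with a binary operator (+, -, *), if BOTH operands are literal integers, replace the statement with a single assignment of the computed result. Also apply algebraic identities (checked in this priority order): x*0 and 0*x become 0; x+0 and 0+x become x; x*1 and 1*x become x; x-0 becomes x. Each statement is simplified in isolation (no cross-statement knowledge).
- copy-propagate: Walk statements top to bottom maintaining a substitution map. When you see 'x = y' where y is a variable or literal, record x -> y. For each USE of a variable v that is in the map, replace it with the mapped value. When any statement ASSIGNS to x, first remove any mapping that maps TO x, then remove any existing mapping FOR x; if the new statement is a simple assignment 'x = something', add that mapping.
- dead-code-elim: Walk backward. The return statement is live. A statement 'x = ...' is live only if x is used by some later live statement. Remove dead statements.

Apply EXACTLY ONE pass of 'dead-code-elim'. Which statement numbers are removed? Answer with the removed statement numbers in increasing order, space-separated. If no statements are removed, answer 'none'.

Answer: 3 4 5 6 7

Derivation:
Backward liveness scan:
Stmt 1 'c = 6': KEEP (c is live); live-in = []
Stmt 2 'b = c': KEEP (b is live); live-in = ['c']
Stmt 3 'y = c - 0': DEAD (y not in live set ['b'])
Stmt 4 'v = 7 + 0': DEAD (v not in live set ['b'])
Stmt 5 'x = y * 3': DEAD (x not in live set ['b'])
Stmt 6 't = 8 + 0': DEAD (t not in live set ['b'])
Stmt 7 'z = x - 0': DEAD (z not in live set ['b'])
Stmt 8 'return b': KEEP (return); live-in = ['b']
Removed statement numbers: [3, 4, 5, 6, 7]
Surviving IR:
  c = 6
  b = c
  return b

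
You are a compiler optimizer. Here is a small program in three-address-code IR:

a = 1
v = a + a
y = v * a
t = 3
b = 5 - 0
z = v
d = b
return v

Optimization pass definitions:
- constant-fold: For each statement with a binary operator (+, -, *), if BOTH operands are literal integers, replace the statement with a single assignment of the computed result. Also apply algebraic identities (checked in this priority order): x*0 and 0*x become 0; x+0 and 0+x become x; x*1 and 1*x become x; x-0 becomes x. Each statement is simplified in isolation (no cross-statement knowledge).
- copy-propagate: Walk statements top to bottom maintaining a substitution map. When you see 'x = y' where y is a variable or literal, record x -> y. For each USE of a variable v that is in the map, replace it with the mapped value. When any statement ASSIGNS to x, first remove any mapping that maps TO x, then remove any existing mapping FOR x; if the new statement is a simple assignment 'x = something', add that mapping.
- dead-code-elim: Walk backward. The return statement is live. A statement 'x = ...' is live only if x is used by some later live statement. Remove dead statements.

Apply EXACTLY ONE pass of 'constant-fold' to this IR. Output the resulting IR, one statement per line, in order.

Applying constant-fold statement-by-statement:
  [1] a = 1  (unchanged)
  [2] v = a + a  (unchanged)
  [3] y = v * a  (unchanged)
  [4] t = 3  (unchanged)
  [5] b = 5 - 0  -> b = 5
  [6] z = v  (unchanged)
  [7] d = b  (unchanged)
  [8] return v  (unchanged)
Result (8 stmts):
  a = 1
  v = a + a
  y = v * a
  t = 3
  b = 5
  z = v
  d = b
  return v

Answer: a = 1
v = a + a
y = v * a
t = 3
b = 5
z = v
d = b
return v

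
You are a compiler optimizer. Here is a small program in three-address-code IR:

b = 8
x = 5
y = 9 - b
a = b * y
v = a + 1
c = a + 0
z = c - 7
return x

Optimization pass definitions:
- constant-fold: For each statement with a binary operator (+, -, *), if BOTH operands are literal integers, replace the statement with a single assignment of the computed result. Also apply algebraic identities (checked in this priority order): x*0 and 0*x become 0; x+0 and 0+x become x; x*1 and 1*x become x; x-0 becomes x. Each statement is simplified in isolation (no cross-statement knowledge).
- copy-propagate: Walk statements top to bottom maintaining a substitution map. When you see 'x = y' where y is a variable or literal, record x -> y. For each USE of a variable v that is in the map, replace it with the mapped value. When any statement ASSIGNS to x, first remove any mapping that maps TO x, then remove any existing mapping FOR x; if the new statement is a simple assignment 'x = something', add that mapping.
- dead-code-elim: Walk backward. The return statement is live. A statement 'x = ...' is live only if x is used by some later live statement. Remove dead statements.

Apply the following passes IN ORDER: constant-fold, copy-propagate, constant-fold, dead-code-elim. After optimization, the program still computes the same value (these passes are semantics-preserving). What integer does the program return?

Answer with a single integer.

Answer: 5

Derivation:
Initial IR:
  b = 8
  x = 5
  y = 9 - b
  a = b * y
  v = a + 1
  c = a + 0
  z = c - 7
  return x
After constant-fold (8 stmts):
  b = 8
  x = 5
  y = 9 - b
  a = b * y
  v = a + 1
  c = a
  z = c - 7
  return x
After copy-propagate (8 stmts):
  b = 8
  x = 5
  y = 9 - 8
  a = 8 * y
  v = a + 1
  c = a
  z = a - 7
  return 5
After constant-fold (8 stmts):
  b = 8
  x = 5
  y = 1
  a = 8 * y
  v = a + 1
  c = a
  z = a - 7
  return 5
After dead-code-elim (1 stmts):
  return 5
Evaluate:
  b = 8  =>  b = 8
  x = 5  =>  x = 5
  y = 9 - b  =>  y = 1
  a = b * y  =>  a = 8
  v = a + 1  =>  v = 9
  c = a + 0  =>  c = 8
  z = c - 7  =>  z = 1
  return x = 5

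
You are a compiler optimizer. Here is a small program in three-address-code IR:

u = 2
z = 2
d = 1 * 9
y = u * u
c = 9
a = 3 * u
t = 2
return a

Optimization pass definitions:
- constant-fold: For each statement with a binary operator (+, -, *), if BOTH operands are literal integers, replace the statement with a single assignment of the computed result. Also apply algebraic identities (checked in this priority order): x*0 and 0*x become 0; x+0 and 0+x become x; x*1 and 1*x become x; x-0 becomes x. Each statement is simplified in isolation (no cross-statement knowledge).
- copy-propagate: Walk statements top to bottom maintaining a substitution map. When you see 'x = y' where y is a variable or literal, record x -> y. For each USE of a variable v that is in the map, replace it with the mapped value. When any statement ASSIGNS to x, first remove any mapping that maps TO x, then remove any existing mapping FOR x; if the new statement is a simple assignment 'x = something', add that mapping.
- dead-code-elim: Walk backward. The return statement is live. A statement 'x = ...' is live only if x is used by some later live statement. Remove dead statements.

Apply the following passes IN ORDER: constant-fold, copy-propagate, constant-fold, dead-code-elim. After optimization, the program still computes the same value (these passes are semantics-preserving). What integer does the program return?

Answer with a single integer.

Answer: 6

Derivation:
Initial IR:
  u = 2
  z = 2
  d = 1 * 9
  y = u * u
  c = 9
  a = 3 * u
  t = 2
  return a
After constant-fold (8 stmts):
  u = 2
  z = 2
  d = 9
  y = u * u
  c = 9
  a = 3 * u
  t = 2
  return a
After copy-propagate (8 stmts):
  u = 2
  z = 2
  d = 9
  y = 2 * 2
  c = 9
  a = 3 * 2
  t = 2
  return a
After constant-fold (8 stmts):
  u = 2
  z = 2
  d = 9
  y = 4
  c = 9
  a = 6
  t = 2
  return a
After dead-code-elim (2 stmts):
  a = 6
  return a
Evaluate:
  u = 2  =>  u = 2
  z = 2  =>  z = 2
  d = 1 * 9  =>  d = 9
  y = u * u  =>  y = 4
  c = 9  =>  c = 9
  a = 3 * u  =>  a = 6
  t = 2  =>  t = 2
  return a = 6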